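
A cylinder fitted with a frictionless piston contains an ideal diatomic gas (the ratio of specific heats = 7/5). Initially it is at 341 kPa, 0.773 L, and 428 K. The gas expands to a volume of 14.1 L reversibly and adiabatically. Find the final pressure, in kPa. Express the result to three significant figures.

Adiabatic: P₁V₁^γ = P₂V₂^γ ⇒ P₂ = P₁ (V₁/V₂)^γ.
P₂ = 341 × (0.773/14.1)^(7/5) = 5.852 kPa.

P₂ ≈ 5.85 kPa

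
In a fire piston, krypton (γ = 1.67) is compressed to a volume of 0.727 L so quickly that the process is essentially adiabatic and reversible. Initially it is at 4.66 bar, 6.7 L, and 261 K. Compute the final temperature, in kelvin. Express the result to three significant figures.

For a reversible adiabat TV^(γ−1) is constant, so T₂ = T₁ (V₁/V₂)^(γ−1).
T₂ = 261 × (6.7/0.727)^(0.67) = 1156 K.

T₂ ≈ 1160 K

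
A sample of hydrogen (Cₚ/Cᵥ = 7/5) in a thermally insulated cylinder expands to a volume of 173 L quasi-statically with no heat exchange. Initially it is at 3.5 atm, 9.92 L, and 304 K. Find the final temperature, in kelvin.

For a reversible adiabat TV^(γ−1) is constant, so T₂ = T₁ (V₁/V₂)^(γ−1).
T₂ = 304 × (9.92/173)^(2/5) = 96.89 K.

T₂ ≈ 96.9 K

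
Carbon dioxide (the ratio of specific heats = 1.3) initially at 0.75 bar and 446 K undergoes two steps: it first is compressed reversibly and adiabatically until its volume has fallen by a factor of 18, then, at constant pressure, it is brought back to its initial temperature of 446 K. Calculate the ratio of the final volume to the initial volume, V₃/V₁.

Adiabatic step: V₂/V₁ = 0.05556; T₂ = T₁·18^(0.3) = 1061 K.
Isobaric step: V₃/V₂ = T₃/T₂ = 446/1061.
V₃/V₁ = (V₂/V₁)(V₃/V₂) = 0.05556 × (446/1061) = 0.02334.

V₃/V₁ ≈ 0.0233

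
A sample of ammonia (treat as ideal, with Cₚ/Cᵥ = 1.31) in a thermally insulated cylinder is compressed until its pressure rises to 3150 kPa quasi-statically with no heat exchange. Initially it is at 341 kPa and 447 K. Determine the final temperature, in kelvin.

Adiabatic: T₂/T₁ = (P₂/P₁)^((γ−1)/γ).
T₂ = 447 × (3150/341)^(0.237) = 756.5 K.

T₂ ≈ 756 K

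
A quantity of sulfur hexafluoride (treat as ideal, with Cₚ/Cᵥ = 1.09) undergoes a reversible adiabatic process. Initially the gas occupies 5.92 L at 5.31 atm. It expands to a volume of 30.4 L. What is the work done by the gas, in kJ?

P₂ = P₁(V₁/V₂)^γ = 5.31×(5.92/30.4)^(1.09) = 0.8925 atm.
For a reversible adiabat, W_by_gas = (P₁V₁ − P₂V₂)/(γ−1).
W_by = (538000×0.00592 − 90430×0.0304) / (0.09) = 4846 J.

W ≈ 4.85 kJ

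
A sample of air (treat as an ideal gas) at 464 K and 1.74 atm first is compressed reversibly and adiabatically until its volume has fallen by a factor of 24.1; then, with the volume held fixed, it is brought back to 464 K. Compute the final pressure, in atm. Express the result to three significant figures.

P₃ ≈ 41.9 atm

For a diatomic ideal gas γ = 7/5.
Adiabatic step (PV^γ = const): P₂ = 1.74×24.1^(7/5) = 149.8 atm; T₂ = 464×24.1^(2/5) = 1657 K.
Isochoric: P₃ = P₂(T₃/T₂) = 149.8 × (464/1657) = 41.93 atm.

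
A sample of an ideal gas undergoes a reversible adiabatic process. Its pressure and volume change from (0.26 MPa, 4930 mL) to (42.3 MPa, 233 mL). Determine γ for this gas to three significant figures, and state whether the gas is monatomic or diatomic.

γ ≈ 1.67; monatomic

PV^γ = const ⇒ γ = ln(P₂/P₁) / ln(V₁/V₂).
γ = ln(42.3/0.26) / ln(4930/233) = 1.668.
γ ≈ 1.67 is close to 5/3, so the gas is monatomic.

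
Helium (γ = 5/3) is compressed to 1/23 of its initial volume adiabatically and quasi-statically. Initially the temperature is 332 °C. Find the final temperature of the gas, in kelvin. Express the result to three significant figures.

T₂ ≈ 4890 K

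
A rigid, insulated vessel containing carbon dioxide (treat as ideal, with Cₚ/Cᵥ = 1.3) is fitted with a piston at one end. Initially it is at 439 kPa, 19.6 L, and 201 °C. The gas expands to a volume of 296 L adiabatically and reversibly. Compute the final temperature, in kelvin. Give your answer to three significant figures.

T₂ ≈ 210 K

Adiabatic: T₁V₁^(γ−1) = T₂V₂^(γ−1) ⇒ T₂ = T₁ (V₁/V₂)^(γ−1).
T₁ = 201 °C = 474.1 K.
T₂ = 474.1 × (19.6/296)^(0.3) = 210 K.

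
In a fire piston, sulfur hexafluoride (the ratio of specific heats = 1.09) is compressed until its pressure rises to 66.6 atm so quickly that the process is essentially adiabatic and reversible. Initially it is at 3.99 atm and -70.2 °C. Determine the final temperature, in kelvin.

Along an adiabat T P^((1−γ)/γ) is constant, so T₂ = T₁ (P₂/P₁)^((γ−1)/γ).
T₁ = -70.2 °C = 202.9 K.
T₂ = 202.9 × (66.6/3.99)^(0.0826) = 256.1 K.

T₂ ≈ 256 K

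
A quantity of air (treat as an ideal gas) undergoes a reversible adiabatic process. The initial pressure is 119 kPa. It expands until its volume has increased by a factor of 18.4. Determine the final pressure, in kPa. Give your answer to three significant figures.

Since PV^γ is constant along a reversible adiabat, P₂ = P₁ (V₁/V₂)^γ.
For a diatomic ideal gas γ = 7/5.
P₂ = 119 × (1/18.4)^(7/5) = 2.017 kPa.

P₂ ≈ 2.02 kPa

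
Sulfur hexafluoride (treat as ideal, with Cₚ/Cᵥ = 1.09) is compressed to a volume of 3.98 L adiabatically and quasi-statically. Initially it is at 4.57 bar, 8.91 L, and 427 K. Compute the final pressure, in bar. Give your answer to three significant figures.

P₂ ≈ 11.0 bar

Adiabatic: P₁V₁^γ = P₂V₂^γ ⇒ P₂ = P₁ (V₁/V₂)^γ.
P₂ = 4.57 × (8.91/3.98)^(1.09) = 11 bar.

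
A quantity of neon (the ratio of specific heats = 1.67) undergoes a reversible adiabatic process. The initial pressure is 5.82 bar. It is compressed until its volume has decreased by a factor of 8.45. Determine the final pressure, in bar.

Since PV^γ is constant along a reversible adiabat, P₂ = P₁ (V₁/V₂)^γ.
P₂ = 5.82 × 8.45^(1.67) = 205.5 bar.

P₂ ≈ 205 bar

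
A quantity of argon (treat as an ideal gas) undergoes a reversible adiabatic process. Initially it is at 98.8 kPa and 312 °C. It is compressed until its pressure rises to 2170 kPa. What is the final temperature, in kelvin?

Along an adiabat T P^((1−γ)/γ) is constant, so T₂ = T₁ (P₂/P₁)^((γ−1)/γ).
For a monatomic ideal gas γ = 5/3, so (γ−1)/γ = 2/5.
T₁ = 312 °C = 585.1 K.
T₂ = 585.1 × (2170/98.8)^(2/5) = 2013 K.

T₂ ≈ 2010 K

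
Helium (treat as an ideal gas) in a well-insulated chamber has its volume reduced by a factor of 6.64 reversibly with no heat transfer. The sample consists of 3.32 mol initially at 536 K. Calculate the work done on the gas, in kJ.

W ≈ 56.2 kJ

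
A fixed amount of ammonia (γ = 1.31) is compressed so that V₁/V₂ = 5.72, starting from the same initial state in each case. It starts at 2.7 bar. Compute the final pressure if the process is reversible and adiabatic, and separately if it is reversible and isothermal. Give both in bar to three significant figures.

Isothermal: P₂ = P₁(V₁/V₂) = 2.7×5.72 = 15.44 bar.
Adiabatic: P₂ = P₁(V₁/V₂)^γ = 2.7×5.72^(1.31) = 26.52 bar.

adiabatic: 26.5 bar; isothermal: 15.4 bar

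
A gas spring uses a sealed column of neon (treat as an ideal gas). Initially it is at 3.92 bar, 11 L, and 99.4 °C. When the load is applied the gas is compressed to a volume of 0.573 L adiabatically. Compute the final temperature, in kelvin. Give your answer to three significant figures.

T₂ ≈ 2670 K

Adiabatic: T₁V₁^(γ−1) = T₂V₂^(γ−1) ⇒ T₂ = T₁ (V₁/V₂)^(γ−1).
γ = 5/3 for a monatomic ideal gas.
T₁ = 99.4 °C = 372.5 K.
T₂ = 372.5 × (11/0.573)^(2/3) = 2671 K.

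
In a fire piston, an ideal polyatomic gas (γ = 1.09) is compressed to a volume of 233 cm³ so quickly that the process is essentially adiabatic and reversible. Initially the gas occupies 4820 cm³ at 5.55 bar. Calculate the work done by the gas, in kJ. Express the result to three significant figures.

W ≈ -9.32 kJ

P₂ = P₁(V₁/V₂)^γ = 5.55×(4820/233)^(1.09) = 150.8 bar.
For a reversible adiabat, W_by_gas = (P₁V₁ − P₂V₂)/(γ−1).
W_by = (555000×0.00482 − 1.508×10^7×0.000233) / (0.09) = -9317 J.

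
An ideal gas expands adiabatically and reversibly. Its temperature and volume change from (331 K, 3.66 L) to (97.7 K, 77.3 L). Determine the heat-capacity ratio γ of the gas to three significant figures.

γ ≈ 1.40

TV^(γ−1) = const ⇒ γ − 1 = ln(T₂/T₁) / ln(V₁/V₂).
γ = 1 + ln(97.7/331) / ln(3.66/77.3) = 1.4.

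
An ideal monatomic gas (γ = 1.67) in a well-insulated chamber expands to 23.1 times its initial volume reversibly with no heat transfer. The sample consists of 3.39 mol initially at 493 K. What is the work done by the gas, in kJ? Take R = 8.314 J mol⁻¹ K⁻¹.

W ≈ 18.2 kJ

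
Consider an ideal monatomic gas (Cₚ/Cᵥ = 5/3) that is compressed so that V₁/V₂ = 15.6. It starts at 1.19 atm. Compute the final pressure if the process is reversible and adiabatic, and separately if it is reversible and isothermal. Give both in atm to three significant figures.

Isothermal: P₂ = P₁(V₁/V₂) = 1.19×15.6 = 18.56 atm.
Adiabatic: P₂ = P₁(V₁/V₂)^γ = 1.19×15.6^(5/3) = 115.9 atm.

adiabatic: 116 atm; isothermal: 18.6 atm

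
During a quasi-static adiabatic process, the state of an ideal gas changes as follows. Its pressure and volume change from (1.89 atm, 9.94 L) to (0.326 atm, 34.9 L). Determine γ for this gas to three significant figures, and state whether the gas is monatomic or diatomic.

γ ≈ 1.40; diatomic

PV^γ = const ⇒ γ = ln(P₂/P₁) / ln(V₁/V₂).
γ = ln(0.326/1.89) / ln(9.94/34.9) = 1.399.
γ ≈ 1.40 is close to 7/5, so the gas is diatomic.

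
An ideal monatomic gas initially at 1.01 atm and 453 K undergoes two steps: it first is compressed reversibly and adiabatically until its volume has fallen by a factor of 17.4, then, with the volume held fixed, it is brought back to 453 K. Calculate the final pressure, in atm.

P₃ ≈ 17.6 atm

For a monatomic ideal gas γ = 5/3.
Adiabatic step (PV^γ = const): P₂ = 1.01×17.4^(5/3) = 118 atm; T₂ = 453×17.4^(2/3) = 3042 K.
Isochoric: P₃ = P₂(T₃/T₂) = 118 × (453/3042) = 17.57 atm.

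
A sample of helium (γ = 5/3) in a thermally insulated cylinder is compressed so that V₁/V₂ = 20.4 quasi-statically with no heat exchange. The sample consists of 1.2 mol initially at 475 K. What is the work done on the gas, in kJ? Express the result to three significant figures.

W ≈ 46.0 kJ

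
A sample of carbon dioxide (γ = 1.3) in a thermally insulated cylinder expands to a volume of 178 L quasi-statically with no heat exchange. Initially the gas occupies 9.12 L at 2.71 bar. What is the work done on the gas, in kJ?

P₂ = P₁(V₁/V₂)^γ = 2.71×(9.12/178)^(1.3) = 0.05694 bar.
For a reversible adiabat, W_by_gas = (P₁V₁ − P₂V₂)/(γ−1).
W_by = (271000×0.00912 − 5694×0.178) / (0.3) = 4860 J.
W_on_gas = −W_by = -4860 J.

W ≈ -4.86 kJ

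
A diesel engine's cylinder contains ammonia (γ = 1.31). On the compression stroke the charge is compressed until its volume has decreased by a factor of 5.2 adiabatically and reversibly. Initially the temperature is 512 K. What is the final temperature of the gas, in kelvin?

T₂ ≈ 854 K

Adiabatic: T₁V₁^(γ−1) = T₂V₂^(γ−1) ⇒ T₂ = T₁ (V₁/V₂)^(γ−1).
T₂ = 512 × 5.2^(0.31) = 853.6 K.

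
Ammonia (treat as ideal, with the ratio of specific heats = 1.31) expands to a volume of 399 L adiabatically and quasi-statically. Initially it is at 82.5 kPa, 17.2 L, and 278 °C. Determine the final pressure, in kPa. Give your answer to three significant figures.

P₂ ≈ 1.34 kPa

Adiabatic: P₁V₁^γ = P₂V₂^γ ⇒ P₂ = P₁ (V₁/V₂)^γ.
P₂ = 82.5 × (17.2/399)^(1.31) = 1.342 kPa.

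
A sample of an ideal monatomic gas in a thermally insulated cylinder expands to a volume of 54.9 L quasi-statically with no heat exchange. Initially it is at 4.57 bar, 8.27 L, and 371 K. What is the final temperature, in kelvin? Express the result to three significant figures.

T₂ ≈ 105 K

Adiabatic: T₁V₁^(γ−1) = T₂V₂^(γ−1) ⇒ T₂ = T₁ (V₁/V₂)^(γ−1).
γ = 5/3 for a monatomic ideal gas.
T₂ = 371 × (8.27/54.9)^(2/3) = 105 K.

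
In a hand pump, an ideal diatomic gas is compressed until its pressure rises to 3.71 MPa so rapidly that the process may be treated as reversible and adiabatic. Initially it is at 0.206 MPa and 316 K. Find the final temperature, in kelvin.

T₂ ≈ 722 K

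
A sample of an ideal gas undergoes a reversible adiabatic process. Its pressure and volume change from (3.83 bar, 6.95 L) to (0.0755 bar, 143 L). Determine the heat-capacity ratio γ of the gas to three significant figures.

PV^γ = const ⇒ γ = ln(P₂/P₁) / ln(V₁/V₂).
γ = ln(0.0755/3.83) / ln(6.95/143) = 1.298.

γ ≈ 1.30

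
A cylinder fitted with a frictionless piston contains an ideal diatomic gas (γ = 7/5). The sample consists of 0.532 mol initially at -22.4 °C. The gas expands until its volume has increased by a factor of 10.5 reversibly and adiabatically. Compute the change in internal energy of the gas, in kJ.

ΔU ≈ -1.69 kJ

For a reversible adiabat TV^(γ−1) is constant, so T₂ = T₁ (V₁/V₂)^(γ−1).
T₁ = -22.4 °C = 250.7 K.
T₂ = 250.7 × (1/10.5)^(2/5) = 97.9 K.
Q = 0, so ΔU = W_on_gas = nCᵥΔT with Cᵥ = R/(γ−1) = 20.79 J/(mol·K).
ΔU = 0.532 × 20.79 × (97.9 − 250.7) = -1690 J.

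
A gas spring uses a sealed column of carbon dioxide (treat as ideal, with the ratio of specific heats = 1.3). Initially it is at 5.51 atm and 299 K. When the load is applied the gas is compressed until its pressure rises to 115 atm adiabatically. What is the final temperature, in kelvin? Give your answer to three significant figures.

T₂ ≈ 603 K

Adiabatic: T₂/T₁ = (P₂/P₁)^((γ−1)/γ).
T₂ = 299 × (115/5.51)^(0.231) = 602.8 K.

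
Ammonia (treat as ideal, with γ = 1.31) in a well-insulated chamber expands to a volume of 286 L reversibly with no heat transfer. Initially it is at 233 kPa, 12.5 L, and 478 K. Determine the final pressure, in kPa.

P₂ ≈ 3.86 kPa

Adiabatic: P₁V₁^γ = P₂V₂^γ ⇒ P₂ = P₁ (V₁/V₂)^γ.
P₂ = 233 × (12.5/286)^(1.31) = 3.859 kPa.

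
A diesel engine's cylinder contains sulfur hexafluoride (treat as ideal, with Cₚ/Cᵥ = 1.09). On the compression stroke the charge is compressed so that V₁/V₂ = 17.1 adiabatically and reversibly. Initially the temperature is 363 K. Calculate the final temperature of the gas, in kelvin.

Adiabatic: T₁V₁^(γ−1) = T₂V₂^(γ−1) ⇒ T₂ = T₁ (V₁/V₂)^(γ−1).
T₂ = 363 × 17.1^(0.09) = 468.7 K.

T₂ ≈ 469 K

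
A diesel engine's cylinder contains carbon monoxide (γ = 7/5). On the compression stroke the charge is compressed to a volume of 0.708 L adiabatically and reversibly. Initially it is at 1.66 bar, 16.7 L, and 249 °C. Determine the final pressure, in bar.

Since PV^γ is constant along a reversible adiabat, P₂ = P₁ (V₁/V₂)^γ.
P₂ = 1.66 × (16.7/0.708)^(7/5) = 138.6 bar.

P₂ ≈ 139 bar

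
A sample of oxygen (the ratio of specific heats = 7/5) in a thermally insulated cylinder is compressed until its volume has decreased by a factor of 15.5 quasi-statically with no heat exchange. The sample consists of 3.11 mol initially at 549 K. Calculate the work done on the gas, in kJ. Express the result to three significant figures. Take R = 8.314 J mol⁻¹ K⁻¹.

For a reversible adiabat TV^(γ−1) is constant, so T₂ = T₁ (V₁/V₂)^(γ−1).
T₂ = 549 × 15.5^(2/5) = 1643 K.
Q = 0, so ΔU = W_on_gas = nCᵥΔT with Cᵥ = R/(γ−1) = 20.79 J/(mol·K).
ΔU = 3.11 × 20.79 × (1643 − 549) = 70730 J.

W ≈ 70.7 kJ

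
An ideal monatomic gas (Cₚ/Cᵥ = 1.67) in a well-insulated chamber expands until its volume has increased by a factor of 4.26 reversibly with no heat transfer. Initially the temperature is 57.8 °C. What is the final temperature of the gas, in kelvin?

T₂ ≈ 125 K

Adiabatic: T₁V₁^(γ−1) = T₂V₂^(γ−1) ⇒ T₂ = T₁ (V₁/V₂)^(γ−1).
T₁ = 57.8 °C = 330.9 K.
T₂ = 330.9 × (1/4.26)^(0.67) = 125.3 K.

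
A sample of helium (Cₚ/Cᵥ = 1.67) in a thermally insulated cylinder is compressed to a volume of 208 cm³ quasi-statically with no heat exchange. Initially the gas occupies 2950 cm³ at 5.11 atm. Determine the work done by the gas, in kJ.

P₂ = P₁(V₁/V₂)^γ = 5.11×(2950/208)^(1.67) = 428.4 atm.
For a reversible adiabat, W_by_gas = (P₁V₁ − P₂V₂)/(γ−1).
W_by = (517800×0.00295 − 4.341×10^7×0.000208) / (0.67) = -11200 J.

W ≈ -11.2 kJ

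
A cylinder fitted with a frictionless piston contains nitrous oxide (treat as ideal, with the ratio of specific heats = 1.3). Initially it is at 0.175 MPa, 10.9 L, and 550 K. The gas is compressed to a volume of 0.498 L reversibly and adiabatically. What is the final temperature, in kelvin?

Adiabatic: T₁V₁^(γ−1) = T₂V₂^(γ−1) ⇒ T₂ = T₁ (V₁/V₂)^(γ−1).
T₂ = 550 × (10.9/0.498)^(0.3) = 1388 K.

T₂ ≈ 1390 K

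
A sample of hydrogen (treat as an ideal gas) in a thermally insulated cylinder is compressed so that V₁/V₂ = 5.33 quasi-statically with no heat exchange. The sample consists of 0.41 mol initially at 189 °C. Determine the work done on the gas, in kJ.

For a reversible adiabat TV^(γ−1) is constant, so T₂ = T₁ (V₁/V₂)^(γ−1).
γ = 7/5 for a diatomic ideal gas, so γ−1 = 2/5.
T₁ = 189 °C = 462.1 K.
T₂ = 462.1 × 5.33^(2/5) = 902.6 K.
Q = 0, so ΔU = W_on_gas = nCᵥΔT with Cᵥ = R/(γ−1) = 20.79 J/(mol·K).
ΔU = 0.41 × 20.79 × (902.6 − 462.1) = 3753 J.

W ≈ 3.75 kJ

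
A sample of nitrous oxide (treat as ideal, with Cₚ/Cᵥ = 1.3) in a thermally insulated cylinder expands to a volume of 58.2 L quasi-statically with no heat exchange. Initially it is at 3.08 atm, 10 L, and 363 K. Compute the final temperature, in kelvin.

T₂ ≈ 214 K

Adiabatic: T₁V₁^(γ−1) = T₂V₂^(γ−1) ⇒ T₂ = T₁ (V₁/V₂)^(γ−1).
T₂ = 363 × (10/58.2)^(0.3) = 214 K.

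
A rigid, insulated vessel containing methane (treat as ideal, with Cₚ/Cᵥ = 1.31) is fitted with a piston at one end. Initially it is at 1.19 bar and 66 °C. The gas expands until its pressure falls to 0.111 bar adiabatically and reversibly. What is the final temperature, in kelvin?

Adiabatic: T₂/T₁ = (P₂/P₁)^((γ−1)/γ).
T₁ = 66 °C = 339.1 K.
T₂ = 339.1 × (0.111/1.19)^(0.237) = 193.5 K.

T₂ ≈ 193 K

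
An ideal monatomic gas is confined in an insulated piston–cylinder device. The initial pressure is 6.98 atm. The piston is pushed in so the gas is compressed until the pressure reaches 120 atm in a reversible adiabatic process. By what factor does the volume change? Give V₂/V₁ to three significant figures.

V₂/V₁ ≈ 0.181

From PV^γ = const, V₂/V₁ = (P₁/P₂)^(1/γ).
For a monatomic ideal gas γ = 5/3.
V₂/V₁ = (6.98/120)^(3/5) = 0.1815.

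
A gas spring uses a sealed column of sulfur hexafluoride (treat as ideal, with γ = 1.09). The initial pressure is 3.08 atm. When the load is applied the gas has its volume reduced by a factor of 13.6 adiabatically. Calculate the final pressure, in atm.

Adiabatic: P₁V₁^γ = P₂V₂^γ ⇒ P₂ = P₁ (V₁/V₂)^γ.
P₂ = 3.08 × 13.6^(1.09) = 52.98 atm.

P₂ ≈ 53.0 atm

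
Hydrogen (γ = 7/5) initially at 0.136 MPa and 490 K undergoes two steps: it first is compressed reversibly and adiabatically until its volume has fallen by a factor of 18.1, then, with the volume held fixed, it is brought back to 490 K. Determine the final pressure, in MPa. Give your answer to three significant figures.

Adiabatic step (PV^γ = const): P₂ = 0.136×18.1^(7/5) = 7.84 MPa; T₂ = 490×18.1^(2/5) = 1561 K.
Isochoric: P₃ = P₂(T₃/T₂) = 7.84 × (490/1561) = 2.462 MPa.

P₃ ≈ 2.46 MPa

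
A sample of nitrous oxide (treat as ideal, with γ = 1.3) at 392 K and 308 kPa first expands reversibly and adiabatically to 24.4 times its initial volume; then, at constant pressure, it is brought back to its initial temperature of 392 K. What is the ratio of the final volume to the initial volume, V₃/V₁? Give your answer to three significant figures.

V₃/V₁ ≈ 63.6

Adiabatic step: V₂/V₁ = 24.4; T₂ = T₁·(1/24.4)^(0.3) = 150.3 K.
Isobaric step: V₃/V₂ = T₃/T₂ = 392/150.3.
V₃/V₁ = (V₂/V₁)(V₃/V₂) = 24.4 × (392/150.3) = 63.62.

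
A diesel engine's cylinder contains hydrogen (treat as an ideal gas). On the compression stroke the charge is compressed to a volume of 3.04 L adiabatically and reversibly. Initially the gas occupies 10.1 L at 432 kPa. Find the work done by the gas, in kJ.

γ = 7/5 for a diatomic ideal gas.
P₂ = P₁(V₁/V₂)^γ = 432×(10.1/3.04)^(7/5) = 2320 kPa.
For a reversible adiabat, W_by_gas = (P₁V₁ − P₂V₂)/(γ−1).
W_by = (432000×0.0101 − 2.32×10^6×0.00304) / (2/5) = -6725 J.

W ≈ -6.72 kJ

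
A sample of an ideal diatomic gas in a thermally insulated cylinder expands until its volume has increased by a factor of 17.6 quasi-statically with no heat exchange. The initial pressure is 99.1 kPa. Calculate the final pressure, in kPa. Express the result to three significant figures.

P₂ ≈ 1.79 kPa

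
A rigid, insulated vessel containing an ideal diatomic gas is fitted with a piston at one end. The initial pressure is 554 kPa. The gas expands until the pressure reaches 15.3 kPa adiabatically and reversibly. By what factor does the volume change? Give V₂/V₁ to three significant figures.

V₂/V₁ ≈ 13.0

From PV^γ = const, V₂/V₁ = (P₁/P₂)^(1/γ).
For a diatomic ideal gas γ = 7/5.
V₂/V₁ = (554/15.3)^(5/7) = 12.98.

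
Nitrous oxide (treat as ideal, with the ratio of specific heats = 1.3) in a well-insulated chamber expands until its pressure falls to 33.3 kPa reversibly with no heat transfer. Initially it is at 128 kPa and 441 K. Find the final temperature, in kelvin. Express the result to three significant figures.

T₂ ≈ 323 K

Adiabatic: T₂/T₁ = (P₂/P₁)^((γ−1)/γ).
T₂ = 441 × (33.3/128)^(0.231) = 323.2 K.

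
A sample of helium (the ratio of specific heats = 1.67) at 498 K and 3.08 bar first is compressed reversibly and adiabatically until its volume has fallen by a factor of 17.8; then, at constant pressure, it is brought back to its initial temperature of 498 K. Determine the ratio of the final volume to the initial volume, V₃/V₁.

Adiabatic step: V₂/V₁ = 0.05618; T₂ = T₁·17.8^(0.67) = 3428 K.
Isobaric step: V₃/V₂ = T₃/T₂ = 498/3428.
V₃/V₁ = (V₂/V₁)(V₃/V₂) = 0.05618 × (498/3428) = 0.008162.

V₃/V₁ ≈ 0.00816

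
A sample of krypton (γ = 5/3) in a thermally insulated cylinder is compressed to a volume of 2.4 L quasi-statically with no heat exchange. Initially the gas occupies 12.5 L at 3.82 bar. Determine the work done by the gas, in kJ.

W ≈ -14.4 kJ

P₂ = P₁(V₁/V₂)^γ = 3.82×(12.5/2.4)^(5/3) = 59.78 bar.
For a reversible adiabat, W_by_gas = (P₁V₁ − P₂V₂)/(γ−1).
W_by = (382000×0.0125 − 5.978×10^6×0.0024) / (2/3) = -14360 J.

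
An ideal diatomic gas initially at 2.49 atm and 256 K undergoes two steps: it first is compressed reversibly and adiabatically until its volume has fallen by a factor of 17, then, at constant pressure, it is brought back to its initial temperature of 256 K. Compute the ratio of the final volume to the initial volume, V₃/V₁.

For a diatomic ideal gas γ = 7/5.
Adiabatic step: V₂/V₁ = 0.05882; T₂ = T₁·17^(2/5) = 795.1 K.
Isobaric step: V₃/V₂ = T₃/T₂ = 256/795.1.
V₃/V₁ = (V₂/V₁)(V₃/V₂) = 0.05882 × (256/795.1) = 0.01894.

V₃/V₁ ≈ 0.0189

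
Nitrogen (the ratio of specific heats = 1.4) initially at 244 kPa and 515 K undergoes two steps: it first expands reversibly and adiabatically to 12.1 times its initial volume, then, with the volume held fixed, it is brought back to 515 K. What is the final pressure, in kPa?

P₃ ≈ 20.2 kPa

Adiabatic step (PV^γ = const): P₂ = 244×(1/12.1)^(1.4) = 7.439 kPa; T₂ = 515×(1/12.1)^(0.4) = 190 K.
Isochoric: P₃ = P₂(T₃/T₂) = 7.439 × (515/190) = 20.17 kPa.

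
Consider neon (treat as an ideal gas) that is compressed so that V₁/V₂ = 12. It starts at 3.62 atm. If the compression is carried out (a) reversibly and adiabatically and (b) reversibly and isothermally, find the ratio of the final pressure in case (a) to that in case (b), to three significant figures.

For a monatomic ideal gas γ = 5/3.
Isothermal: P_b = P₁(V₁/V₂) = 3.62×12.
Adiabatic: P_a = P₁(V₁/V₂)^γ = 3.62×12^(5/3).
P_a/P_b = (V₁/V₂)^(γ−1) = 12^(2/3) = 5.241.

P_adiabatic / P_isothermal ≈ 5.24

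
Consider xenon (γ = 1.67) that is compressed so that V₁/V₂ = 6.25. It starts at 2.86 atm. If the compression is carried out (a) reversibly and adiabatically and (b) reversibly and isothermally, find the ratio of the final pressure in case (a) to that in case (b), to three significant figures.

P_adiabatic / P_isothermal ≈ 3.41

Isothermal: P_b = P₁(V₁/V₂) = 2.86×6.25.
Adiabatic: P_a = P₁(V₁/V₂)^γ = 2.86×6.25^(1.67).
P_a/P_b = (V₁/V₂)^(γ−1) = 6.25^(0.67) = 3.414.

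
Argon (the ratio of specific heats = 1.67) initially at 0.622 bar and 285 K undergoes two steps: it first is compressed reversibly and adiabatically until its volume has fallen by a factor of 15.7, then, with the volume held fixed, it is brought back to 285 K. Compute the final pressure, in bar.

P₃ ≈ 9.77 bar

Adiabatic step (PV^γ = const): P₂ = 0.622×15.7^(1.67) = 61.79 bar; T₂ = 285×15.7^(0.67) = 1803 K.
Isochoric: P₃ = P₂(T₃/T₂) = 61.79 × (285/1803) = 9.765 bar.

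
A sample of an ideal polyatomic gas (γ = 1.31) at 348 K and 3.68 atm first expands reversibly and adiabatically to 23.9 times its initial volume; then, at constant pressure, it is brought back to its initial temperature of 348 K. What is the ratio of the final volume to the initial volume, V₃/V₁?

V₃/V₁ ≈ 63.9

Adiabatic step: V₂/V₁ = 23.9; T₂ = T₁·(1/23.9)^(0.31) = 130.1 K.
Isobaric step: V₃/V₂ = T₃/T₂ = 348/130.1.
V₃/V₁ = (V₂/V₁)(V₃/V₂) = 23.9 × (348/130.1) = 63.93.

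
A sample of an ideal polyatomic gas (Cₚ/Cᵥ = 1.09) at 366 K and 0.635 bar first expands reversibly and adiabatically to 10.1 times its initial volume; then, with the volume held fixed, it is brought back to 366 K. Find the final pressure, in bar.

P₃ ≈ 0.0629 bar

Adiabatic step (PV^γ = const): P₂ = 0.635×(1/10.1)^(1.09) = 0.05106 bar; T₂ = 366×(1/10.1)^(0.09) = 297.2 K.
Isochoric: P₃ = P₂(T₃/T₂) = 0.05106 × (366/297.2) = 0.06287 bar.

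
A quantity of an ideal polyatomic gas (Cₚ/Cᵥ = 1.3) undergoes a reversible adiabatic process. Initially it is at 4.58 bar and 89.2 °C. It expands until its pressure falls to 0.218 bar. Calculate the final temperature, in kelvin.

T₂ ≈ 179 K

Adiabatic: T₂/T₁ = (P₂/P₁)^((γ−1)/γ).
T₁ = 89.2 °C = 362.3 K.
T₂ = 362.3 × (0.218/4.58)^(0.231) = 179.5 K.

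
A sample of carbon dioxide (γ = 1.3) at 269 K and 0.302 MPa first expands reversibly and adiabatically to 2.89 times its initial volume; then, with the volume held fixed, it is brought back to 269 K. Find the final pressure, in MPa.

P₃ ≈ 0.104 MPa

Adiabatic step (PV^γ = const): P₂ = 0.302×(1/2.89)^(1.3) = 0.076 MPa; T₂ = 269×(1/2.89)^(0.3) = 195.7 K.
Isochoric: P₃ = P₂(T₃/T₂) = 0.076 × (269/195.7) = 0.1045 MPa.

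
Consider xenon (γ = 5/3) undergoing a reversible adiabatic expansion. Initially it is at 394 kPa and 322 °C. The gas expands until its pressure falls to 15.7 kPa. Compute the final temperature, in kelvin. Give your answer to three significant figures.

T₂ ≈ 164 K

Adiabatic: T₂/T₁ = (P₂/P₁)^((γ−1)/γ).
T₁ = 322 °C = 595.1 K.
T₂ = 595.1 × (15.7/394)^(2/5) = 164 K.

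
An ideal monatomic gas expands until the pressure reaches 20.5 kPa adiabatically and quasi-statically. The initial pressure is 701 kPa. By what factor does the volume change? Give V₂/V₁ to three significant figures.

V₂/V₁ ≈ 8.32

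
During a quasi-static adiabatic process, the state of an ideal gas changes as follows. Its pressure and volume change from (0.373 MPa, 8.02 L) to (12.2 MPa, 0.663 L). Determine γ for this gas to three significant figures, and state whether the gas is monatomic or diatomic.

γ ≈ 1.40; diatomic

PV^γ = const ⇒ γ = ln(P₂/P₁) / ln(V₁/V₂).
γ = ln(12.2/0.373) / ln(8.02/0.663) = 1.399.
γ ≈ 1.40 is close to 7/5, so the gas is diatomic.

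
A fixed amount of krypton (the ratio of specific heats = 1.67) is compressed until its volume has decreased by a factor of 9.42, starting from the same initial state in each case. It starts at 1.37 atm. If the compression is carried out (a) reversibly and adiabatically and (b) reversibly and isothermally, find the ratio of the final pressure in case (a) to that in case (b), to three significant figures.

P_adiabatic / P_isothermal ≈ 4.49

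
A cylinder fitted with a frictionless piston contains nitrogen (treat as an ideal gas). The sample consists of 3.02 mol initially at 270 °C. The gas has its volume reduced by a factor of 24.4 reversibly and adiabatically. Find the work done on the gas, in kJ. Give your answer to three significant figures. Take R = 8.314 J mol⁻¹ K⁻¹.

For a reversible adiabat TV^(γ−1) is constant, so T₂ = T₁ (V₁/V₂)^(γ−1).
γ = 7/5 for a diatomic ideal gas, so γ−1 = 2/5.
T₁ = 270 °C = 543.1 K.
T₂ = 543.1 × 24.4^(2/5) = 1949 K.
Q = 0, so ΔU = W_on_gas = nCᵥΔT with Cᵥ = R/(γ−1) = 20.79 J/(mol·K).
ΔU = 3.02 × 20.79 × (1949 − 543.1) = 88260 J.

W ≈ 88.3 kJ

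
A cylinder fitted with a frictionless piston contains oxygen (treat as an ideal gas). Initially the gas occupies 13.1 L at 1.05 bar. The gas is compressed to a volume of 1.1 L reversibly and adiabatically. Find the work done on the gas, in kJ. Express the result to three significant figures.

γ = 7/5 for a diatomic ideal gas.
P₂ = P₁(V₁/V₂)^γ = 1.05×(13.1/1.1)^(7/5) = 33.68 bar.
For a reversible adiabat, W_by_gas = (P₁V₁ − P₂V₂)/(γ−1).
W_by = (105000×0.0131 − 3.368×10^6×0.0011) / (2/5) = -5824 J.
W_on_gas = −W_by = 5824 J.

W ≈ 5.82 kJ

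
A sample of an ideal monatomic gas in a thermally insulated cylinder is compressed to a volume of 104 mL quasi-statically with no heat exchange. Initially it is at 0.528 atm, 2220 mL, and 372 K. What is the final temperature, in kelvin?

For a reversible adiabat TV^(γ−1) is constant, so T₂ = T₁ (V₁/V₂)^(γ−1).
γ = 5/3 for a monatomic ideal gas.
T₂ = 372 × (2220/104)^(2/3) = 2863 K.

T₂ ≈ 2860 K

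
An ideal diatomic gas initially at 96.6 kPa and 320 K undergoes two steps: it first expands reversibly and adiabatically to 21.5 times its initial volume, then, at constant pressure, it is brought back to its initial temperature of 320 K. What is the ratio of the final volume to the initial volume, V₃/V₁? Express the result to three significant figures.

V₃/V₁ ≈ 73.4

For a diatomic ideal gas γ = 7/5.
Adiabatic step: V₂/V₁ = 21.5; T₂ = T₁·(1/21.5)^(2/5) = 93.79 K.
Isobaric step: V₃/V₂ = T₃/T₂ = 320/93.79.
V₃/V₁ = (V₂/V₁)(V₃/V₂) = 21.5 × (320/93.79) = 73.35.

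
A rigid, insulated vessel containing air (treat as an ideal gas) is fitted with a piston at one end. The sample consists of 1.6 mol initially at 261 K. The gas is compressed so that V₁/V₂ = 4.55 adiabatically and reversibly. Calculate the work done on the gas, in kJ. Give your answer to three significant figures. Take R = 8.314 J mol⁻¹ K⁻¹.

For a reversible adiabat TV^(γ−1) is constant, so T₂ = T₁ (V₁/V₂)^(γ−1).
γ = 7/5 for a diatomic ideal gas, so γ−1 = 2/5.
T₂ = 261 × 4.55^(2/5) = 478.5 K.
Q = 0, so ΔU = W_on_gas = nCᵥΔT with Cᵥ = R/(γ−1) = 20.79 J/(mol·K).
ΔU = 1.6 × 20.79 × (478.5 − 261) = 7232 J.

W ≈ 7.23 kJ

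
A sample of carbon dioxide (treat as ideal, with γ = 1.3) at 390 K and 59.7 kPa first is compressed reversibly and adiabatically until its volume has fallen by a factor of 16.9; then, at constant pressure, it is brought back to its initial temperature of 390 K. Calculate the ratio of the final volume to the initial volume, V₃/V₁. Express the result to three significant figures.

V₃/V₁ ≈ 0.0253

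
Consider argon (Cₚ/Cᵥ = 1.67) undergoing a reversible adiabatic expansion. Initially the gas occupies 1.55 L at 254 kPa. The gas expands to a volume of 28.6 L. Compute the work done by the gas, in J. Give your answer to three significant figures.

P₂ = P₁(V₁/V₂)^γ = 254×(1.55/28.6)^(1.67) = 1.952 kPa.
For a reversible adiabat, W_by_gas = (P₁V₁ − P₂V₂)/(γ−1).
W_by = (254000×0.00155 − 1952×0.0286) / (0.67) = 504.3 J.

W ≈ 504 J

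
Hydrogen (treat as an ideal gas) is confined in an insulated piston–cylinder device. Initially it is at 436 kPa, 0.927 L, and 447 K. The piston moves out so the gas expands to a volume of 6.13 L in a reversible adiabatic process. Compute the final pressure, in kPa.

P₂ ≈ 31.0 kPa

Adiabatic: P₁V₁^γ = P₂V₂^γ ⇒ P₂ = P₁ (V₁/V₂)^γ.
γ = 7/5 for a diatomic ideal gas.
P₂ = 436 × (0.927/6.13)^(7/5) = 30.97 kPa.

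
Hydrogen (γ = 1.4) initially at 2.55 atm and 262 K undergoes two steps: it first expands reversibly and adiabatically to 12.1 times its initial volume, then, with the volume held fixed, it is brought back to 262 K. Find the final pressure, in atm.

P₃ ≈ 0.211 atm

Adiabatic step (PV^γ = const): P₂ = 2.55×(1/12.1)^(1.4) = 0.07774 atm; T₂ = 262×(1/12.1)^(0.4) = 96.65 K.
Isochoric: P₃ = P₂(T₃/T₂) = 0.07774 × (262/96.65) = 0.2107 atm.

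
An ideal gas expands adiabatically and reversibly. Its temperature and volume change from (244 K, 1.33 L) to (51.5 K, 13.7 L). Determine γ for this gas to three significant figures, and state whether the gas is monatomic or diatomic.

γ ≈ 1.67; monatomic

TV^(γ−1) = const ⇒ γ − 1 = ln(T₂/T₁) / ln(V₁/V₂).
γ = 1 + ln(51.5/244) / ln(1.33/13.7) = 1.667.
γ ≈ 1.67 is close to 5/3, so the gas is monatomic.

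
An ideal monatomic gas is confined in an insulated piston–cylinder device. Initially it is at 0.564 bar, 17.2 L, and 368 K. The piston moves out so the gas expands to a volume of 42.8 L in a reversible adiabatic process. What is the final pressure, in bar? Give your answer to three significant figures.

Since PV^γ is constant along a reversible adiabat, P₂ = P₁ (V₁/V₂)^γ.
γ = 5/3 for a monatomic ideal gas.
P₂ = 0.564 × (17.2/42.8)^(5/3) = 0.1234 bar.

P₂ ≈ 0.123 bar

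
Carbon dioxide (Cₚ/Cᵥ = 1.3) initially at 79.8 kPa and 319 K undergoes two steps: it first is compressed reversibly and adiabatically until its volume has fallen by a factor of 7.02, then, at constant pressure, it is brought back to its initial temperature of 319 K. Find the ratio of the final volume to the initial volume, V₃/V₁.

V₃/V₁ ≈ 0.0794

Adiabatic step: V₂/V₁ = 0.1425; T₂ = T₁·7.02^(0.3) = 572.4 K.
Isobaric step: V₃/V₂ = T₃/T₂ = 319/572.4.
V₃/V₁ = (V₂/V₁)(V₃/V₂) = 0.1425 × (319/572.4) = 0.07939.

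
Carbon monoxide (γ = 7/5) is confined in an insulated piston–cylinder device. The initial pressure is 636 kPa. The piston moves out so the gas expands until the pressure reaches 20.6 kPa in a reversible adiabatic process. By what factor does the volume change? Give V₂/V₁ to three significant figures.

V₂/V₁ ≈ 11.6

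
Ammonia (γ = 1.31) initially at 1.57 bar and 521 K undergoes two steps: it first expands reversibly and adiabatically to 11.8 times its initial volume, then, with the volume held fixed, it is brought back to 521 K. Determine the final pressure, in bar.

Adiabatic step (PV^γ = const): P₂ = 1.57×(1/11.8)^(1.31) = 0.06191 bar; T₂ = 521×(1/11.8)^(0.31) = 242.4 K.
Isochoric: P₃ = P₂(T₃/T₂) = 0.06191 × (521/242.4) = 0.1331 bar.

P₃ ≈ 0.133 bar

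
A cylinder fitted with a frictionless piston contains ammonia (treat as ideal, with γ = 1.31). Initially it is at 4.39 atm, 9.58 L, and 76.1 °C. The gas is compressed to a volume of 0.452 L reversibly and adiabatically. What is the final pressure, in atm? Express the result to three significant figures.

P₂ ≈ 240 atm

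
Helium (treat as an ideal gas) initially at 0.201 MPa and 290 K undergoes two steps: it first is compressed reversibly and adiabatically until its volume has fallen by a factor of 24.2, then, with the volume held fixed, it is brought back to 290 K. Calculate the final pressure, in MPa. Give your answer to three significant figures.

P₃ ≈ 4.86 MPa

For a monatomic ideal gas γ = 5/3.
Adiabatic step (PV^γ = const): P₂ = 0.201×24.2^(5/3) = 40.7 MPa; T₂ = 290×24.2^(2/3) = 2426 K.
Isochoric: P₃ = P₂(T₃/T₂) = 40.7 × (290/2426) = 4.864 MPa.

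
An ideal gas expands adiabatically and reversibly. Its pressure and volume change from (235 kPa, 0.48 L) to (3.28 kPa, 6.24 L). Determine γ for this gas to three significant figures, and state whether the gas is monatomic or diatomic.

PV^γ = const ⇒ γ = ln(P₂/P₁) / ln(V₁/V₂).
γ = ln(3.28/235) / ln(0.48/6.24) = 1.665.
γ ≈ 1.67 is close to 5/3, so the gas is monatomic.

γ ≈ 1.67; monatomic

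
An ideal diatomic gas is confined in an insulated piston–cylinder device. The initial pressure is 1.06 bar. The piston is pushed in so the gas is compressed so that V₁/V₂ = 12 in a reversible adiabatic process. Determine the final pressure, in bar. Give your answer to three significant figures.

P₂ ≈ 34.4 bar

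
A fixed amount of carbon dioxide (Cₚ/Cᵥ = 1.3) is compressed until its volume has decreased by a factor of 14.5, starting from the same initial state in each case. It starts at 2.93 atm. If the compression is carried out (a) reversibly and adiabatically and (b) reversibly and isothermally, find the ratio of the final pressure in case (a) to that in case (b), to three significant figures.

Isothermal: P_b = P₁(V₁/V₂) = 2.93×14.5.
Adiabatic: P_a = P₁(V₁/V₂)^γ = 2.93×14.5^(1.3).
P_a/P_b = (V₁/V₂)^(γ−1) = 14.5^(0.3) = 2.231.

P_adiabatic / P_isothermal ≈ 2.23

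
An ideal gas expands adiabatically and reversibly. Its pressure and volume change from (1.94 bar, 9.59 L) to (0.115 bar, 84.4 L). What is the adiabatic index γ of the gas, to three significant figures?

γ ≈ 1.30

PV^γ = const ⇒ γ = ln(P₂/P₁) / ln(V₁/V₂).
γ = ln(0.115/1.94) / ln(9.59/84.4) = 1.299.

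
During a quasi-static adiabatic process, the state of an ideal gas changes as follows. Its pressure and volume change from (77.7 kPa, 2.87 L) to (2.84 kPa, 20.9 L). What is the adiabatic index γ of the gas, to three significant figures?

γ ≈ 1.67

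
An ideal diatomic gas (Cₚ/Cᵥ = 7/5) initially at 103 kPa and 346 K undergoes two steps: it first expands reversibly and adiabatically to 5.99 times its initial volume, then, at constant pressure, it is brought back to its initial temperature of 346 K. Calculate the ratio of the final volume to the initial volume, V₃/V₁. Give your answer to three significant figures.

V₃/V₁ ≈ 12.3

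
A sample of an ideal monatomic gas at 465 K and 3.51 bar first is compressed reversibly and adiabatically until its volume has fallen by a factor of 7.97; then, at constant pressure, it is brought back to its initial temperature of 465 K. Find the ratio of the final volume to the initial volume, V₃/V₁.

V₃/V₁ ≈ 0.0314

For a monatomic ideal gas γ = 5/3.
Adiabatic step: V₂/V₁ = 0.1255; T₂ = T₁·7.97^(2/3) = 1855 K.
Isobaric step: V₃/V₂ = T₃/T₂ = 465/1855.
V₃/V₁ = (V₂/V₁)(V₃/V₂) = 0.1255 × (465/1855) = 0.03145.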